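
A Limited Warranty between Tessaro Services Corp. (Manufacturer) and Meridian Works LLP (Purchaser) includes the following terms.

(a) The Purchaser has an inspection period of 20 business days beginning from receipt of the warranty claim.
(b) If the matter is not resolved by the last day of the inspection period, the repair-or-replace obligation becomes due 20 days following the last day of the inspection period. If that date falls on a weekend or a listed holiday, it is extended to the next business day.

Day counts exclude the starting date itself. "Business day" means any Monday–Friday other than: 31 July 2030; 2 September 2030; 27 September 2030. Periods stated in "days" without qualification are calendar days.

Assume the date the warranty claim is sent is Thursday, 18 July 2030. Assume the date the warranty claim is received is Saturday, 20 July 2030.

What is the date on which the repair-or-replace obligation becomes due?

9 September 2030

The last day of the inspection period: 20 business days after Saturday, 20 July 2030, skipping weekends and the listed holiday on Jul 31 — Jul 22, Jul 23, Jul 24, Jul 25, …, Aug 15, Aug 16, Aug 19 — lands on Monday, 19 August 2030.
Adding 20 calendar days to 19 August 2030 gives 8 September 2030, which is the date on which the repair-or-replace obligation becomes due. That falls on a Sunday, so it rolls to the next business day, Monday, 9 September 2030.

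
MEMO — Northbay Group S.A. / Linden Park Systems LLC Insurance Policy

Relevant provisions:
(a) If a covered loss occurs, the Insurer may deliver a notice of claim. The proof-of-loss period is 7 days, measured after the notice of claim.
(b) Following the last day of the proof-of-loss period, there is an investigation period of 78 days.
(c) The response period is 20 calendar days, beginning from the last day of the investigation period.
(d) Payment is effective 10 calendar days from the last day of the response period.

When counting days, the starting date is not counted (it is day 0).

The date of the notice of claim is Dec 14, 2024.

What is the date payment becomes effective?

Adding 7 calendar days to Dec 14, 2024 gives Dec 21, 2024, which is the last day of the proof-of-loss period.
Adding 78 calendar days to Dec 21, 2024 gives Mar 9, 2025, which is the last day of the investigation period.
The last day of the response period: Mar 9, 2025 + 20 days = Mar 29, 2025.
Adding 10 calendar days to Mar 29, 2025 gives Apr 8, 2025, which is the date payment becomes effective.

Apr 8, 2025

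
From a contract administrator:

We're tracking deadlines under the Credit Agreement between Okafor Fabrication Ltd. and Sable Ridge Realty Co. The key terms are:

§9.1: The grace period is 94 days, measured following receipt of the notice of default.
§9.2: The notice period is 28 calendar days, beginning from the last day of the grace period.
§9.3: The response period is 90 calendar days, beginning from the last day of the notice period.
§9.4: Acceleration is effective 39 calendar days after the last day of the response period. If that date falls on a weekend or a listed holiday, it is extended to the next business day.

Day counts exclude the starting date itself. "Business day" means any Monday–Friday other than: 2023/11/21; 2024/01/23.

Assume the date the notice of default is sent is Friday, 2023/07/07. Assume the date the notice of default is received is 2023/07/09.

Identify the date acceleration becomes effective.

Adding 94 calendar days to 2023/07/09 gives 2023/10/11, which is the last day of the grace period.
The last day of the notice period: 28 calendar days after 2023/10/11 is 2023/11/08.
The last day of the response period: 2023/11/08 + 90 days = 2024/02/06.
The date acceleration becomes effective: 2024/02/06 + 39 days = 2024/03/16. That falls on a Saturday, so it rolls to the next business day, Monday, 2024/03/18.

2024/03/18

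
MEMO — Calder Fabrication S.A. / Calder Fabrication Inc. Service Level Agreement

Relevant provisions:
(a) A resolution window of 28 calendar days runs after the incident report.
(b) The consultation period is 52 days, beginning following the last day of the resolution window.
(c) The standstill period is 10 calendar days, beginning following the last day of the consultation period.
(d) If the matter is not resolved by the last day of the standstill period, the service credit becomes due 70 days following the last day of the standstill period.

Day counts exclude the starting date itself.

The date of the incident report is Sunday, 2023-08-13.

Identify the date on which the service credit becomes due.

2024-01-20

The last day of the resolution window: 2023-08-13 + 28 days = 2023-09-10.
The last day of the consultation period: 2023-09-10 + 52 days = 2023-11-01.
The last day of the standstill period: 10 calendar days after 2023-11-01 is 2023-11-11.
The date on which the service credit becomes due: 2023-11-11 + 70 days = 2024-01-20.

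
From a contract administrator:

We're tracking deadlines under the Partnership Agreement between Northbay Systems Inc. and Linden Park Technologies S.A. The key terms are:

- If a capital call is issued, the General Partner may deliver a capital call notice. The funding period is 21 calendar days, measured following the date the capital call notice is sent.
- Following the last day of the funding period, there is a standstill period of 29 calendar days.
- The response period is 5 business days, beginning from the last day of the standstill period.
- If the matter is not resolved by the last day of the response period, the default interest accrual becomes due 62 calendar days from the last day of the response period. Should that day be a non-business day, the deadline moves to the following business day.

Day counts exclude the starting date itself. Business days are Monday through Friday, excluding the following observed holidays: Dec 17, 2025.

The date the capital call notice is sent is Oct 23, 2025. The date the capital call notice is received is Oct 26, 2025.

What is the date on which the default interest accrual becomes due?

The last day of the funding period: 21 calendar days after Oct 23, 2025 is Nov 13, 2025.
The last day of the standstill period: 29 calendar days after Nov 13, 2025 is Dec 12, 2025.
The last day of the response period: 5 business days after Friday, Dec 12, 2025, skipping weekends and the listed holiday on Dec 17 — Dec 15, Dec 16, Dec 18, Dec 19, Dec 22 — lands on Monday, Dec 22, 2025.
The date on which the default interest accrual becomes due: 62 calendar days after Dec 22, 2025 is Feb 22, 2026. That falls on a Sunday, so it rolls to the next business day, Monday, Feb 23, 2026.

Feb 23, 2026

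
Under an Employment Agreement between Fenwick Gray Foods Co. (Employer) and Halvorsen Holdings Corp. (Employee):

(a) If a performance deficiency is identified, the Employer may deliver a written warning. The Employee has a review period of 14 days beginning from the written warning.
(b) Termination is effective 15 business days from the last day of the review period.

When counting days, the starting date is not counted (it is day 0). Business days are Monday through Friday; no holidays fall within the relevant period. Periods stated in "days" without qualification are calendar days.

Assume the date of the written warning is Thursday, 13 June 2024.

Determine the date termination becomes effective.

Adding 14 calendar days to 13 June 2024 gives 27 June 2024, which is the last day of the review period.
The date termination becomes effective: 15 business days after Thursday, 27 June 2024, skipping weekends — Jun 28, Jul 1, Jul 2, Jul 3, …, Jul 16, Jul 17, Jul 18 — lands on Thursday, 18 July 2024.

18 July 2024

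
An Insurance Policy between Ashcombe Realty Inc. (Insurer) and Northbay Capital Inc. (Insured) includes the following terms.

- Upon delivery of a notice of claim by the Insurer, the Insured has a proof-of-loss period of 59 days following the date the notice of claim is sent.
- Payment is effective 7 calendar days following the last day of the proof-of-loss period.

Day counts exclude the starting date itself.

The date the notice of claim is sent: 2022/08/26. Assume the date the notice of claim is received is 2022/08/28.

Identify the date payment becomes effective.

2022/10/31

Adding 59 calendar days to 2022/08/26 gives 2022/10/24, which is the last day of the proof-of-loss period.
Adding 7 calendar days to 2022/10/24 gives 2022/10/31, which is the date payment becomes effective.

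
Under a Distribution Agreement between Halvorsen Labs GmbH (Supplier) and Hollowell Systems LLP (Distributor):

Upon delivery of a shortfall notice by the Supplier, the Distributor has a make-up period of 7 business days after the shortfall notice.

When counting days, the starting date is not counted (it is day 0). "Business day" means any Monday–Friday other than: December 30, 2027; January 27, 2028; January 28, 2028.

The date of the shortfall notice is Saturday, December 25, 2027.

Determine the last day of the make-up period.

January 5, 2028

The last day of the make-up period: 7 business days after Saturday, December 25, 2027, skipping weekends and the listed holiday on Dec 30 — Dec 27, Dec 28, Dec 29, Dec 31, Jan 3, Jan 4, Jan 5 — lands on Wednesday, January 5, 2028.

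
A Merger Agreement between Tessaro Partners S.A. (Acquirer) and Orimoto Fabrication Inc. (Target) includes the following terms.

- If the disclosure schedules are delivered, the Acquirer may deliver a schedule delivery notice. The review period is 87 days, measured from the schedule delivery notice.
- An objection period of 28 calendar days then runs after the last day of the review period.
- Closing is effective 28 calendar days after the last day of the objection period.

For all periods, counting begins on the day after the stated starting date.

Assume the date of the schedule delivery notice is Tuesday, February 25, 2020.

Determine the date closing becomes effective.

The last day of the review period: 87 calendar days after February 25, 2020 is May 22, 2020.
The last day of the objection period: 28 calendar days after May 22, 2020 is June 19, 2020.
Adding 28 calendar days to June 19, 2020 gives July 17, 2020, which is the date closing becomes effective.

July 17, 2020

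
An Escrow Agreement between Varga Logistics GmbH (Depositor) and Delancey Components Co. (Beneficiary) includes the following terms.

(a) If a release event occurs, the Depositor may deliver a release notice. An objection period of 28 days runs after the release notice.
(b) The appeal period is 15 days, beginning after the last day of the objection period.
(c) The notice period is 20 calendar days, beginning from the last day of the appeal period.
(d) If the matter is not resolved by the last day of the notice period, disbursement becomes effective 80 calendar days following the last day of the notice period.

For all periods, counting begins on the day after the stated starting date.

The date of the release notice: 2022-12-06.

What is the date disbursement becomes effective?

Adding 28 calendar days to 2022-12-06 gives 2023-01-03, which is the last day of the objection period.
The last day of the appeal period: 15 calendar days after 2023-01-03 is 2023-01-18.
Adding 20 calendar days to 2023-01-18 gives 2023-02-07, which is the last day of the notice period.
The date disbursement becomes effective: 80 calendar days after 2023-02-07 is 2023-04-28.

2023-04-28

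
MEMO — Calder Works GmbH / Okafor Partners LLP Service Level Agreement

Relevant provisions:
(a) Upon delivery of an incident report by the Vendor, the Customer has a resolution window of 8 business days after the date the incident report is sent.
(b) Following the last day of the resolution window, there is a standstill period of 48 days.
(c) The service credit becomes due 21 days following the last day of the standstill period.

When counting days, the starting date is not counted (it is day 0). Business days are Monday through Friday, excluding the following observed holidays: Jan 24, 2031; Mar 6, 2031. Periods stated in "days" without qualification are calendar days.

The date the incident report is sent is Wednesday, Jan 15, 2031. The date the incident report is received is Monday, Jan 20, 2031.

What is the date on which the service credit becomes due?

Apr 7, 2031

The last day of the resolution window: 8 business days after Wednesday, Jan 15, 2031, skipping weekends and the listed holiday on Jan 24 — Jan 16, Jan 17, Jan 20, Jan 21, Jan 22, Jan 23, Jan 27, Jan 28 — lands on Tuesday, Jan 28, 2031.
Adding 48 calendar days to Jan 28, 2031 gives Mar 17, 2031, which is the last day of the standstill period.
The date on which the service credit becomes due: Mar 17, 2031 + 21 days = Apr 7, 2031.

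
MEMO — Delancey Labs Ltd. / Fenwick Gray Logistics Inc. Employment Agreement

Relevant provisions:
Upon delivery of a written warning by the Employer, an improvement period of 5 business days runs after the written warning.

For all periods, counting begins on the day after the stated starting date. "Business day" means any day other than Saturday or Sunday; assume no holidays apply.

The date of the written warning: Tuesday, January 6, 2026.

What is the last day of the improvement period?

From Tuesday, January 6, 2026, 5 business days (Jan 7, Jan 8, Jan 9, Jan 12, Jan 13, skipping weekends) brings us to Tuesday, January 13, 2026, which is the last day of the improvement period.

January 13, 2026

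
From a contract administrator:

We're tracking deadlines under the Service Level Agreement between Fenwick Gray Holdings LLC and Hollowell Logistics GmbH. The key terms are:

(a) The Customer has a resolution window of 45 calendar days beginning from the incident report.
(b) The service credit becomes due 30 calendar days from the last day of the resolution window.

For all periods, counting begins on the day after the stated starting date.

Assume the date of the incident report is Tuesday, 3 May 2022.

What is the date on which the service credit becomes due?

17 July 2022

The last day of the resolution window: 45 calendar days after 3 May 2022 is 17 June 2022.
Adding 30 calendar days to 17 June 2022 gives 17 July 2022, which is the date on which the service credit becomes due.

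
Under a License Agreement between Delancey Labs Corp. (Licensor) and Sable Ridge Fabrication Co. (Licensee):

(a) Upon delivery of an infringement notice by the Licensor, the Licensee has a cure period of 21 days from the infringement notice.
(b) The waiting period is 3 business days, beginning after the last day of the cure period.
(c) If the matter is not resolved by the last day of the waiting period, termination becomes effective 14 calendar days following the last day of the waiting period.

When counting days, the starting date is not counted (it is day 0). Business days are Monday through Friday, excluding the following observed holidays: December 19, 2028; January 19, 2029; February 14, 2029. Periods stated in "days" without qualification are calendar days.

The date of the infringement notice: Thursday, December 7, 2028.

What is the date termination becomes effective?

January 16, 2029

The last day of the cure period: December 7, 2028 + 21 days = December 28, 2028.
The last day of the waiting period: 3 business days after Thursday, December 28, 2028, skipping weekends — Dec 29, Jan 1, Jan 2 — lands on Tuesday, January 2, 2029.
Adding 14 calendar days to January 2, 2029 gives January 16, 2029, which is the date termination becomes effective.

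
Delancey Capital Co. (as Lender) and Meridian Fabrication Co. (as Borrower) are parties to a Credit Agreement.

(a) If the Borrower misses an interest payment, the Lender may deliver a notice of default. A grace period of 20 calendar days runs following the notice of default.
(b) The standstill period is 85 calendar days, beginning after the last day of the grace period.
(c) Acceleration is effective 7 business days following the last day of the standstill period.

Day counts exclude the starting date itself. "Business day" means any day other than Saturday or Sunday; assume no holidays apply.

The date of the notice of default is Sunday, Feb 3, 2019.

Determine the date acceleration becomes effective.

May 28, 2019

The last day of the grace period: 20 calendar days after Feb 3, 2019 is Feb 23, 2019.
Adding 85 calendar days to Feb 23, 2019 gives May 19, 2019, which is the last day of the standstill period.
The date acceleration becomes effective: 7 business days after Sunday, May 19, 2019, skipping weekends — May 20, May 21, May 22, May 23, May 24, May 27, May 28 — lands on Tuesday, May 28, 2019.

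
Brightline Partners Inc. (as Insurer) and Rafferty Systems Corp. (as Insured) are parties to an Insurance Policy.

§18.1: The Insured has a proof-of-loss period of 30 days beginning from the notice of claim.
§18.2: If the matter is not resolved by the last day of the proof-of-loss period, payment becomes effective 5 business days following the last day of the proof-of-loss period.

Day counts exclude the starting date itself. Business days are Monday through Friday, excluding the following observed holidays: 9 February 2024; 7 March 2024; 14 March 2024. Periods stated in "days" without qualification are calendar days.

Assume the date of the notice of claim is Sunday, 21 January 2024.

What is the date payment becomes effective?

The last day of the proof-of-loss period: 21 January 2024 + 30 days = 20 February 2024.
The date payment becomes effective: counting 5 business days from Tuesday, 20 February 2024 (Feb 21, Feb 22, Feb 23, Feb 26, Feb 27, skipping weekends) reaches Tuesday, 27 February 2024.

27 February 2024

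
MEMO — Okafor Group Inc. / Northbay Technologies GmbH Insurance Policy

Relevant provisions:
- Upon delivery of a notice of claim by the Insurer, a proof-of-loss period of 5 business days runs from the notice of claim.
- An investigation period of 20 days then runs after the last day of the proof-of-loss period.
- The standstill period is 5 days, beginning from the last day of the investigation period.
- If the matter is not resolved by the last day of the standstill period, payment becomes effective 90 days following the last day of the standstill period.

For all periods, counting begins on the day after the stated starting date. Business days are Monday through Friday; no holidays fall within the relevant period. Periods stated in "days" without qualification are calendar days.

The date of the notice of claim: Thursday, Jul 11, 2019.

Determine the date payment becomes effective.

The last day of the proof-of-loss period: counting 5 business days from Thursday, Jul 11, 2019 (Jul 12, Jul 15, Jul 16, Jul 17, Jul 18, skipping weekends) reaches Thursday, Jul 18, 2019.
Adding 20 calendar days to Jul 18, 2019 gives Aug 7, 2019, which is the last day of the investigation period.
The last day of the standstill period: 5 calendar days after Aug 7, 2019 is Aug 12, 2019.
The date payment becomes effective: 90 calendar days after Aug 12, 2019 is Nov 10, 2019.

Nov 10, 2019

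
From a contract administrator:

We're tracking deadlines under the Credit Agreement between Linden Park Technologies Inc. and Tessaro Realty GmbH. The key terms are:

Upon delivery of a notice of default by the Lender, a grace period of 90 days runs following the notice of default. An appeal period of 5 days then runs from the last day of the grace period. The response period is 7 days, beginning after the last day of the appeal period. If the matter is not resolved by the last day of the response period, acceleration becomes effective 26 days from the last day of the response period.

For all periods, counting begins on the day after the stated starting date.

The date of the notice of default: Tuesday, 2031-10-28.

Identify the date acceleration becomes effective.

The last day of the grace period: 90 calendar days after 2031-10-28 is 2032-01-26.
Adding 5 calendar days to 2032-01-26 gives 2032-01-31, which is the last day of the appeal period.
Adding 7 calendar days to 2032-01-31 gives 2032-02-07, which is the last day of the response period.
The date acceleration becomes effective: 2032-02-07 + 26 days = 2032-03-04.

2032-03-04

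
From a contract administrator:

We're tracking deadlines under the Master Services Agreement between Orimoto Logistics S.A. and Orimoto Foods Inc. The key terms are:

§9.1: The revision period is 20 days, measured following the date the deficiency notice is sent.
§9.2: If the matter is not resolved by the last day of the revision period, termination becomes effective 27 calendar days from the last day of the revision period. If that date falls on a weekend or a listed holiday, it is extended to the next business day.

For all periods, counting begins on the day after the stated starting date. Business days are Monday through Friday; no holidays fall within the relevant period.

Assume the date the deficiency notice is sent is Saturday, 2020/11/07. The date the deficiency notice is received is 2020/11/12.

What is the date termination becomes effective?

The last day of the revision period: 20 calendar days after 2020/11/07 is 2020/11/27.
The date termination becomes effective: 27 calendar days after 2020/11/27 is 2020/12/24. 2020/12/24 is a Thursday, so no roll-forward applies.

2020/12/24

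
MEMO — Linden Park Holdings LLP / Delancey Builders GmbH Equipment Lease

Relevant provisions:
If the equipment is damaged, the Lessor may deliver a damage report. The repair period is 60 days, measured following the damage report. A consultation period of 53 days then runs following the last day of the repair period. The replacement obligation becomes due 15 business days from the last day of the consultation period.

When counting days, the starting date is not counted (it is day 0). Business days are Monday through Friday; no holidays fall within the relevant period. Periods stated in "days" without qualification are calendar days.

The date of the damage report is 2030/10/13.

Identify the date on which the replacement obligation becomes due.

2031/02/24

The last day of the repair period: 2030/10/13 + 60 days = 2030/12/12.
The last day of the consultation period: 2030/12/12 + 53 days = 2031/02/03.
The date on which the replacement obligation becomes due: counting 15 business days from Monday, 2031/02/03 (Feb 4, Feb 5, Feb 6, Feb 7, …, Feb 20, Feb 21, Feb 24, skipping weekends) reaches Monday, 2031/02/24.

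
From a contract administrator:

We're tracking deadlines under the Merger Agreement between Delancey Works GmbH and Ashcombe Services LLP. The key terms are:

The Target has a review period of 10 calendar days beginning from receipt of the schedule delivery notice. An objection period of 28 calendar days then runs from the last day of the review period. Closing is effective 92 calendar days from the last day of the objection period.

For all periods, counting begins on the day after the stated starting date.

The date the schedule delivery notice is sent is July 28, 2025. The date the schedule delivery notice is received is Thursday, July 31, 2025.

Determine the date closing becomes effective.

December 8, 2025

Adding 10 calendar days to July 31, 2025 gives August 10, 2025, which is the last day of the review period.
The last day of the objection period: August 10, 2025 + 28 days = September 7, 2025.
The date closing becomes effective: September 7, 2025 + 92 days = December 8, 2025.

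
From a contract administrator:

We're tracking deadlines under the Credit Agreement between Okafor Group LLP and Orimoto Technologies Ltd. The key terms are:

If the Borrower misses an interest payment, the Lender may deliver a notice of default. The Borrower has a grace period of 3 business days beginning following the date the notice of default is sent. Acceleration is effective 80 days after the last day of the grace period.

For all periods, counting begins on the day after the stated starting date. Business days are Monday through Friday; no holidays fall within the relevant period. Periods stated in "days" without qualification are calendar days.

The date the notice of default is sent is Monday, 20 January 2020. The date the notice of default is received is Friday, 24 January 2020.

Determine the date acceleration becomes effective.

The last day of the grace period: counting 3 business days from Monday, 20 January 2020 (Jan 21, Jan 22, Jan 23, skipping weekends) reaches Thursday, 23 January 2020.
The date acceleration becomes effective: 23 January 2020 + 80 days = 12 April 2020.

12 April 2020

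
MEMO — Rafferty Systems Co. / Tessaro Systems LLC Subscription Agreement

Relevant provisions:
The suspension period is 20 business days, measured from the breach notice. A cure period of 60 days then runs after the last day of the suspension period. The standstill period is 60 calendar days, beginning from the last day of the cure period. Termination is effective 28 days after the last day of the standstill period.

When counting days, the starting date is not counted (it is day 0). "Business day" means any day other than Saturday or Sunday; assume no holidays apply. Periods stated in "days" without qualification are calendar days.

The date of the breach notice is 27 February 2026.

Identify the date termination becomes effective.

The last day of the suspension period: 20 business days after Friday, 27 February 2026, skipping weekends — Mar 2, Mar 3, Mar 4, Mar 5, …, Mar 25, Mar 26, Mar 27 — lands on Friday, 27 March 2026.
The last day of the cure period: 27 March 2026 + 60 days = 26 May 2026.
The last day of the standstill period: 60 calendar days after 26 May 2026 is 25 July 2026.
Adding 28 calendar days to 25 July 2026 gives 22 August 2026, which is the date termination becomes effective.

22 August 2026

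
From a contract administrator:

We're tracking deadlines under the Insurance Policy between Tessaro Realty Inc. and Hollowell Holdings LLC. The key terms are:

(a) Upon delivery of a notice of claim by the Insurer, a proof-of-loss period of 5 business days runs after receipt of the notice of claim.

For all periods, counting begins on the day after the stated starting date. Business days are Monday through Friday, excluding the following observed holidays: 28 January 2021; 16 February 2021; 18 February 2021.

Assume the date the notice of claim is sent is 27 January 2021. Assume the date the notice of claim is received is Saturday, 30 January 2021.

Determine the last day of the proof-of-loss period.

The last day of the proof-of-loss period: 5 business days after Saturday, 30 January 2021, skipping weekends — Feb 1, Feb 2, Feb 3, Feb 4, Feb 5 — lands on Friday, 5 February 2021.

5 February 2021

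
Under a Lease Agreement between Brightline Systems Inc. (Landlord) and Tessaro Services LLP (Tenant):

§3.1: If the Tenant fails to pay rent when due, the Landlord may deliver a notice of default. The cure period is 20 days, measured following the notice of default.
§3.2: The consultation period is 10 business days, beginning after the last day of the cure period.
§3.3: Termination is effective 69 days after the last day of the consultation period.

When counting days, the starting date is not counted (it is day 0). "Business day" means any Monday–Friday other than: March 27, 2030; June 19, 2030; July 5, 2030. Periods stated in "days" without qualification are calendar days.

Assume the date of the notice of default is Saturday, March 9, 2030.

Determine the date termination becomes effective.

The last day of the cure period: 20 calendar days after March 9, 2030 is March 29, 2030.
From Friday, March 29, 2030, 10 business days (Apr 1, Apr 2, Apr 3, Apr 4, Apr 5, Apr 8, Apr 9, Apr 10, Apr 11, Apr 12, skipping weekends) brings us to Friday, April 12, 2030, which is the last day of the consultation period.
The date termination becomes effective: 69 calendar days after April 12, 2030 is June 20, 2030.

June 20, 2030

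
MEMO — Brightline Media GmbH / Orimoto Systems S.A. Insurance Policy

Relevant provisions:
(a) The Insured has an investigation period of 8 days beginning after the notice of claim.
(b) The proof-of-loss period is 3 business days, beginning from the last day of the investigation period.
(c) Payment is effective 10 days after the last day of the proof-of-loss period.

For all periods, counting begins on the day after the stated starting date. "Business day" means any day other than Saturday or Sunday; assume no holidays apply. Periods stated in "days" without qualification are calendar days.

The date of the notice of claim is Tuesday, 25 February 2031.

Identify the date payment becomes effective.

20 March 2031

The last day of the investigation period: 8 calendar days after 25 February 2031 is 5 March 2031.
From Wednesday, 5 March 2031, 3 business days (Mar 6, Mar 7, Mar 10, skipping weekends) brings us to Monday, 10 March 2031, which is the last day of the proof-of-loss period.
The date payment becomes effective: 10 March 2031 + 10 days = 20 March 2031.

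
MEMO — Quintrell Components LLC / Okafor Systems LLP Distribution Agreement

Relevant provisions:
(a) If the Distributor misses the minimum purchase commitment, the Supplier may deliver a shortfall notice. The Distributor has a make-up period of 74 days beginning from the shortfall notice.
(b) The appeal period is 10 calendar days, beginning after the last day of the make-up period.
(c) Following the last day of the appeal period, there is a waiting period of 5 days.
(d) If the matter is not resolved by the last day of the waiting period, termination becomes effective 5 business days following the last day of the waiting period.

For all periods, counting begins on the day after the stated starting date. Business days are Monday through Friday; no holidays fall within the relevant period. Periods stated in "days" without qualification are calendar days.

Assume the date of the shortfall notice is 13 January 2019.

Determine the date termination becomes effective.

The last day of the make-up period: 13 January 2019 + 74 days = 28 March 2019.
The last day of the appeal period: 10 calendar days after 28 March 2019 is 7 April 2019.
The last day of the waiting period: 7 April 2019 + 5 days = 12 April 2019.
The date termination becomes effective: counting 5 business days from Friday, 12 April 2019 (Apr 15, Apr 16, Apr 17, Apr 18, Apr 19, skipping weekends) reaches Friday, 19 April 2019.

19 April 2019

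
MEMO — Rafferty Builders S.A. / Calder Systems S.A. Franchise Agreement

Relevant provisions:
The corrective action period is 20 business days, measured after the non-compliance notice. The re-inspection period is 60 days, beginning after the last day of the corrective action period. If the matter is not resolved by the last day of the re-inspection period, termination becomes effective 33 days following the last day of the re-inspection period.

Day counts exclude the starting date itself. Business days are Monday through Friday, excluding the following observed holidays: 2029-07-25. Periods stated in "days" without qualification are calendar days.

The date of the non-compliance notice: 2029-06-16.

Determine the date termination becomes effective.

The last day of the corrective action period: 20 business days after Saturday, 2029-06-16, skipping weekends — Jun 18, Jun 19, Jun 20, Jun 21, …, Jul 11, Jul 12, Jul 13 — lands on Friday, 2029-07-13.
The last day of the re-inspection period: 60 calendar days after 2029-07-13 is 2029-09-11.
The date termination becomes effective: 33 calendar days after 2029-09-11 is 2029-10-14.

2029-10-14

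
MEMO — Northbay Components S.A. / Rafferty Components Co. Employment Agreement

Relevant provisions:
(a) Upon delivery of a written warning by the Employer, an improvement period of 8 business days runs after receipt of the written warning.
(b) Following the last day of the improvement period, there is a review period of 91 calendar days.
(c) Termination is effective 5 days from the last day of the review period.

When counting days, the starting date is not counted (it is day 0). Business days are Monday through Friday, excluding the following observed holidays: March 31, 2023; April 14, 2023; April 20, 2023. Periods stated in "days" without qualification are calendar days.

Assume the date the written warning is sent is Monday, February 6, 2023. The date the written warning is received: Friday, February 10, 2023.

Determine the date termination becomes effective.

The last day of the improvement period: 8 business days after Friday, February 10, 2023, skipping weekends — Feb 13, Feb 14, Feb 15, Feb 16, Feb 17, Feb 20, Feb 21, Feb 22 — lands on Wednesday, February 22, 2023.
Adding 91 calendar days to February 22, 2023 gives May 24, 2023, which is the last day of the review period.
The date termination becomes effective: May 24, 2023 + 5 days = May 29, 2023.

May 29, 2023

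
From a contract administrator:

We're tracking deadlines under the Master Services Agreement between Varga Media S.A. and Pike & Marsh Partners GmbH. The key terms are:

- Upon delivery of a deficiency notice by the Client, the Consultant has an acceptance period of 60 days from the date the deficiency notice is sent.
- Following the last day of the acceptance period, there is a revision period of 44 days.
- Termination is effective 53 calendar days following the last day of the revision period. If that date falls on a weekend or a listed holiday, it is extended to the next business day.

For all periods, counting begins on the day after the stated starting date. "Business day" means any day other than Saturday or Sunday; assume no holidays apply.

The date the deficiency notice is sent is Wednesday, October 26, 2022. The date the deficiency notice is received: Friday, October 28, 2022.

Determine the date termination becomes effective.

The last day of the acceptance period: October 26, 2022 + 60 days = December 25, 2022.
The last day of the revision period: December 25, 2022 + 44 days = February 7, 2023.
Adding 53 calendar days to February 7, 2023 gives April 1, 2023, which is the date termination becomes effective. That falls on a Saturday, so it rolls to the next business day, Monday, April 3, 2023.

April 3, 2023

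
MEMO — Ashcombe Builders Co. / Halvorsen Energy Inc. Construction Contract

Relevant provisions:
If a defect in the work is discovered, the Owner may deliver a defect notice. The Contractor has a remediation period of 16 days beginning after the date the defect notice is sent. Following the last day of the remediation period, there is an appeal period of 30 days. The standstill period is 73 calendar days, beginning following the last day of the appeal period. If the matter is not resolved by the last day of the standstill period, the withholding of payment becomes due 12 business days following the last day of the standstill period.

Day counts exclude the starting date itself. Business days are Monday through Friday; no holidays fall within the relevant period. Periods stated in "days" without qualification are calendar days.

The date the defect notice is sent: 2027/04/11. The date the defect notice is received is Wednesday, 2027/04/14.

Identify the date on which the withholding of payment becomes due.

2027/08/24

The last day of the remediation period: 2027/04/11 + 16 days = 2027/04/27.
Adding 30 calendar days to 2027/04/27 gives 2027/05/27, which is the last day of the appeal period.
Adding 73 calendar days to 2027/05/27 gives 2027/08/08, which is the last day of the standstill period.
The date on which the withholding of payment becomes due: 12 business days after Sunday, 2027/08/08, skipping weekends — Aug 9, Aug 10, Aug 11, Aug 12, …, Aug 20, Aug 23, Aug 24 — lands on Tuesday, 2027/08/24.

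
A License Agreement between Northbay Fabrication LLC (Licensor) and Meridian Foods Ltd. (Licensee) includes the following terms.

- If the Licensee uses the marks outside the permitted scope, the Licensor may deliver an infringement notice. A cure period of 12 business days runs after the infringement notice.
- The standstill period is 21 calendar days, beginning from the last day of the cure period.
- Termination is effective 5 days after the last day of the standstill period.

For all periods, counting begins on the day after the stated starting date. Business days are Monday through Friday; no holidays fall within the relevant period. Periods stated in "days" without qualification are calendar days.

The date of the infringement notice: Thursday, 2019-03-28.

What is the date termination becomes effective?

2019-05-11

From Thursday, 2019-03-28, 12 business days (Mar 29, Apr 1, Apr 2, Apr 3, …, Apr 11, Apr 12, Apr 15, skipping weekends) brings us to Monday, 2019-04-15, which is the last day of the cure period.
Adding 21 calendar days to 2019-04-15 gives 2019-05-06, which is the last day of the standstill period.
The date termination becomes effective: 2019-05-06 + 5 days = 2019-05-11.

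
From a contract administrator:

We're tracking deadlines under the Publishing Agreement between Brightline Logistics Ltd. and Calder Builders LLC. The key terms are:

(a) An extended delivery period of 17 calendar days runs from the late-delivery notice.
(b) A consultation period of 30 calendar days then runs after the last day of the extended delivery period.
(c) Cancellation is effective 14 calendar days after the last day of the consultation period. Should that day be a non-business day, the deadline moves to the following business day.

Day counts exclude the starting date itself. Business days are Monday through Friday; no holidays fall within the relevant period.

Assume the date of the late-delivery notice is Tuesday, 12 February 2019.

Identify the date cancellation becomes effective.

The last day of the extended delivery period: 12 February 2019 + 17 days = 1 March 2019.
The last day of the consultation period: 30 calendar days after 1 March 2019 is 31 March 2019.
The date cancellation becomes effective: 14 calendar days after 31 March 2019 is 14 April 2019. That falls on a Sunday, so it rolls to the next business day, Monday, 15 April 2019.

15 April 2019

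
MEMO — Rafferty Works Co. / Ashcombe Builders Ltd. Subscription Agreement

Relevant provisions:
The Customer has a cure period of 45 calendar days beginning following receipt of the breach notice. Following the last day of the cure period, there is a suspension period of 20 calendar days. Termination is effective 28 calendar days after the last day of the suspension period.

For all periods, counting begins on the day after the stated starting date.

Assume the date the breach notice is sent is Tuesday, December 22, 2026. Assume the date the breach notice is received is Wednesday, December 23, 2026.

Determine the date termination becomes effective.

March 26, 2027

The last day of the cure period: December 23, 2026 + 45 days = February 6, 2027.
The last day of the suspension period: February 6, 2027 + 20 days = February 26, 2027.
The date termination becomes effective: 28 calendar days after February 26, 2027 is March 26, 2027.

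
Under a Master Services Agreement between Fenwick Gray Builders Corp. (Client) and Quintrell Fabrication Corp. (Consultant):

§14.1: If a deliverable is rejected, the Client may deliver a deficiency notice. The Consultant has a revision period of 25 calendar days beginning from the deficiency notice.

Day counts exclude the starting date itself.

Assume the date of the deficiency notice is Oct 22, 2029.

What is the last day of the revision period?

The last day of the revision period: Oct 22, 2029 + 25 days = Nov 16, 2029.

Nov 16, 2029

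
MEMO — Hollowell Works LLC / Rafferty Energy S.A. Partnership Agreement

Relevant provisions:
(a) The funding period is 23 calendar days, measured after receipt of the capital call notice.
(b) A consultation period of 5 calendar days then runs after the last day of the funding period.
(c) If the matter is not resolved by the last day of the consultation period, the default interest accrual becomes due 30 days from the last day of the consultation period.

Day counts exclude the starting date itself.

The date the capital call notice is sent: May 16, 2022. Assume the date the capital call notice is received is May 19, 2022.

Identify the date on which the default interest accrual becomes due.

The last day of the funding period: 23 calendar days after May 19, 2022 is June 11, 2022.
The last day of the consultation period: June 11, 2022 + 5 days = June 16, 2022.
Adding 30 calendar days to June 16, 2022 gives July 16, 2022, which is the date on which the default interest accrual becomes due.

July 16, 2022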